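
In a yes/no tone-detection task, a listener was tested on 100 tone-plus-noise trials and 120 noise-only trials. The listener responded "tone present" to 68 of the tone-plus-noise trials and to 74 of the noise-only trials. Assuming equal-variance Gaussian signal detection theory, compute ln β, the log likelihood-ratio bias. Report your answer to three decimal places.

H = 68/100 = 0.6800
FA = 74/120 = 0.6167
Φ⁻¹(0.6800) = 0.4677, Φ⁻¹(0.6167) = 0.2968
ln β = −½·[z(H)² − z(FA)²] = −0.5 × (0.2187 − 0.0881) = -0.0653

ln β = -0.065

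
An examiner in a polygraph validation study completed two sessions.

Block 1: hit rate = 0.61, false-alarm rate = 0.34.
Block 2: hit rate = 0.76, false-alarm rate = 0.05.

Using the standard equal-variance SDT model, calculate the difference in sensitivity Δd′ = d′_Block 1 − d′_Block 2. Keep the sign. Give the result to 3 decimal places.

Δd′ = -1.659

Block 1: z(0.61) = 0.2793, z(0.34) = -0.4125, d' = 0.6918
Block 2: z(0.76) = 0.7063, z(0.05) = -1.6449, d' = 2.3512
Δd' = d'_Block 1 − d'_Block 2 = 0.6918 − 2.3512 = -1.6594
Block 2 has the higher sensitivity.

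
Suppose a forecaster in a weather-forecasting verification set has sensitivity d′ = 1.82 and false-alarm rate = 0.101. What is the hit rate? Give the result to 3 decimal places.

hit rate = 0.707

z(false-alarm rate) = z(0.101) = -1.2759
z(H) = z(FA) + d' = -1.2759 + 1.82 = 0.5441
hit rate = Φ(0.5441) = 0.7068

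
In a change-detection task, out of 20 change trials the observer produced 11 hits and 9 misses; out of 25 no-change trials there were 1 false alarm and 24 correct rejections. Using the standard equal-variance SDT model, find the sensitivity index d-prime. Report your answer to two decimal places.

H = 11/20 = 0.5500
FA = 1/25 = 0.0400
z(0.5500) = 0.126, z(0.0400) = -1.751
d' = z(H) − z(FA) = 0.126 − (-1.751) = 1.877

d-prime = 1.88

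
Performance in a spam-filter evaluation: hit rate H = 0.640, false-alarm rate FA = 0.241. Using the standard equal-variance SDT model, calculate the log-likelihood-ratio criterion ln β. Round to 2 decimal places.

ln β = 0.18

z(H) = 0.358
z(FA) = -0.703
ln β = −½·[z(H)² − z(FA)²] = −0.5 × (0.128 − 0.494) = 0.183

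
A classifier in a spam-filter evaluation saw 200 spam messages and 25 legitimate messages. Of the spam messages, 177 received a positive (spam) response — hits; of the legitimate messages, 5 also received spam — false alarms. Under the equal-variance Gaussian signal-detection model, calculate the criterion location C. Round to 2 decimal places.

H = 177/200 = 0.8850
FA = 5/25 = 0.2000
Φ⁻¹(H) = Φ⁻¹(0.8850) = 1.200
Φ⁻¹(FA) = Φ⁻¹(0.2000) = -0.842
c = −½·[z(H) + z(FA)] = −0.5 × (1.200 + (-0.842)) = -0.179

C = -0.18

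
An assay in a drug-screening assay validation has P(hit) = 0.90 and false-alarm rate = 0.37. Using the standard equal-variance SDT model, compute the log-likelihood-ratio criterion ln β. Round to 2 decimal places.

ln β = -0.77

Φ⁻¹(H) = Φ⁻¹(0.90) = 1.282
Φ⁻¹(FA) = Φ⁻¹(0.37) = -0.332
ln β = −½·[z(H)² − z(FA)²] = −0.5 × (1.644 − 0.110) = -0.767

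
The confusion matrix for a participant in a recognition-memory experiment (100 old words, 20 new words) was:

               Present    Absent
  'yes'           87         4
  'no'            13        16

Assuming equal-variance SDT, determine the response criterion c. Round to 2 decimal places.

c = -0.14

H = 87/100 = 0.8700
FA = 4/20 = 0.2000
z(0.8700) = 1.126, z(0.2000) = -0.842
c = −½·[z(H) + z(FA)] = −0.5 × (1.126 + (-0.842)) = -0.142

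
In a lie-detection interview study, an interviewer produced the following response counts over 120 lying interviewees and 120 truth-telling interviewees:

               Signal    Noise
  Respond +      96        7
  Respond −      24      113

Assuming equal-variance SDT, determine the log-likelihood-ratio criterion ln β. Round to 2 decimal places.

H = 96/120 = 0.8000
FA = 7/120 = 0.0583
z(0.8000) = 0.842, z(0.0583) = -1.569
ln β = −½·[z(H)² − z(FA)²] = −0.5 × (0.709 − 2.462) = 0.8765

ln β = 0.88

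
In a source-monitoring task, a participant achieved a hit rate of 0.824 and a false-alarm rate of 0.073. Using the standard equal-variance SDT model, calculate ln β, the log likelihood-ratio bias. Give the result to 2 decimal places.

ln β = 0.62

Φ⁻¹(0.824) = 0.931, Φ⁻¹(0.073) = -1.454
ln β = −½·[z(H)² − z(FA)²] = −0.5 × (0.867 − 2.114) = 0.6235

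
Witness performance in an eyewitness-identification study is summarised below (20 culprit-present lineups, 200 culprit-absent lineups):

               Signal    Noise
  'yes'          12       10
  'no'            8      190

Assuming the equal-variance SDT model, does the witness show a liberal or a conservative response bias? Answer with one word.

z(H) = 0.253, z(FA) = -1.645
c = −½·(z(H) + z(FA)) = 0.696
c > 0 → conservative criterion (biased toward responding “no”).

conservative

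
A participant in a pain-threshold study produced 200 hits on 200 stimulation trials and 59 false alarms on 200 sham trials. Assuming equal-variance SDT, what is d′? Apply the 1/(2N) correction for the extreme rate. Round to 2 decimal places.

d′ = 3.35

The hit rate is 200/200 = 1, so apply the 1/(2N) correction: H → 1 − 1/(2·200) = 0.99750.
z(H) = z(0.99750) = 2.807
z(FA) = z(0.29500) = -0.539
d' = 2.807 − (-0.539) = 3.346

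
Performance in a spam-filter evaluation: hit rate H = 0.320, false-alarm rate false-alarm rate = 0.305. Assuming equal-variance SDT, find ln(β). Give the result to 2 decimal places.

z(H) = z(0.320) = -0.468
z(FA) = z(0.305) = -0.510
ln β = −½·[z(H)² − z(FA)²] = −0.5 × (0.219 − 0.260) = 0.0205

ln β = 0.02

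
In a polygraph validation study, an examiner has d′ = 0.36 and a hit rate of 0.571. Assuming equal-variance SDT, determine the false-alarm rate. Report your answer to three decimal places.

false-alarm rate = 0.428

z(hit rate) = z(0.571) = 0.1789
z(FA) = z(H) − d' = 0.1789 − 0.36 = -0.1811
false-alarm rate = Φ(-0.1811) = 0.4281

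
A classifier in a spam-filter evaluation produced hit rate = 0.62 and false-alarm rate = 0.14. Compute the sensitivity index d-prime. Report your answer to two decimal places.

d-prime = 1.39

z(H) = z(0.62) = 0.305
z(FA) = z(0.14) = -1.080
d' = z(H) − z(FA) = 0.305 − (-1.080) = 1.385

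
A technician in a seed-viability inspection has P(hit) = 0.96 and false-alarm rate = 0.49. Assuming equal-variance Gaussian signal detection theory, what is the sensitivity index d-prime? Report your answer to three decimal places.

d-prime = 1.776

Φ⁻¹(0.96) = 1.7507, Φ⁻¹(0.49) = -0.0251
d' = z(H) − z(FA) = 1.7507 − (-0.0251) = 1.7758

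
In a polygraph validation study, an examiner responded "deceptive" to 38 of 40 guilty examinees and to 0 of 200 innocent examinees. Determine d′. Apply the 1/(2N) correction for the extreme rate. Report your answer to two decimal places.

The false-alarm rate is 0/200 = 0, so apply the 1/(2N) correction: FA → 1/(2·200) = 0.00250.
z(H) = z(0.95000) = 1.645
z(FA) = z(0.00250) = -2.807
d' = 1.645 − (-2.807) = 4.452

d′ = 4.45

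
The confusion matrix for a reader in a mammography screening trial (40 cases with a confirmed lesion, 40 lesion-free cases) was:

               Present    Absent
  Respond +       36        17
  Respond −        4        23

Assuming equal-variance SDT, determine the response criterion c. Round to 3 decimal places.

H = 36/40 = 0.9000
FA = 17/40 = 0.4250
z(H) = z(0.9000) = 1.2816
z(FA) = z(0.4250) = -0.1891
c = −½·[z(H) + z(FA)] = −0.5 × (1.2816 + (-0.1891)) = -0.54625

c = -0.546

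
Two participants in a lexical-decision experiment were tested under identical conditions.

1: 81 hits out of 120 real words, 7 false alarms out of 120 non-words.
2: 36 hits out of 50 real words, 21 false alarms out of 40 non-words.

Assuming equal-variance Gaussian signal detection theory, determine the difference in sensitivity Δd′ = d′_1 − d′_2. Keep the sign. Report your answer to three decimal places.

1: z(0.6750) = 0.4538, z(0.0583) = -1.5692, d' = 2.0230
2: z(0.7200) = 0.5828, z(0.5250) = 0.0627, d' = 0.5201
Δd' = d'_1 − d'_2 = 2.0230 − 0.5201 = 1.5029
1 has the higher sensitivity.

Δd′ = 1.503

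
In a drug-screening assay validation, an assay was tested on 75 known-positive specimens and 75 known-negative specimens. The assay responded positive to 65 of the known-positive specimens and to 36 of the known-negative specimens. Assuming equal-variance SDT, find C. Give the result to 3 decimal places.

C = -0.530

H = 65/75 = 0.8667
FA = 36/75 = 0.4800
z(H) = 1.1109
z(FA) = -0.0502
c = −½·[z(H) + z(FA)] = −0.5 × (1.1109 + (-0.0502)) = -0.53035
c < 0: the assay has a liberal response bias.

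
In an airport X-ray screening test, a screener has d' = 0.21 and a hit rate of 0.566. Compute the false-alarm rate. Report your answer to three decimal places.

false-alarm rate = 0.483

z(hit rate) = z(0.566) = 0.1662
z(FA) = z(H) − d' = 0.1662 − 0.21 = -0.0438
false-alarm rate = Φ(-0.0438) = 0.4825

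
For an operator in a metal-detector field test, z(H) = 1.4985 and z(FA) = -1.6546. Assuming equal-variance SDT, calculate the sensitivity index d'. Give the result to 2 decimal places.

d' = z(H) − z(FA) = 1.4985 − (-1.6546) = 3.1531

d' = 3.15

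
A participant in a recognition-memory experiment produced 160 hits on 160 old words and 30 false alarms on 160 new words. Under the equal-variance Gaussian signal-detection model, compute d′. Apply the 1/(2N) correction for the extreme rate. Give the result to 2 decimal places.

d′ = 3.62

The hit rate is 160/160 = 1, so apply the 1/(2N) correction: H → 1 − 1/(2·160) = 0.99687.
z(H) = z(0.99687) = 2.734
z(FA) = z(0.18750) = -0.887
d' = 2.734 − (-0.887) = 3.621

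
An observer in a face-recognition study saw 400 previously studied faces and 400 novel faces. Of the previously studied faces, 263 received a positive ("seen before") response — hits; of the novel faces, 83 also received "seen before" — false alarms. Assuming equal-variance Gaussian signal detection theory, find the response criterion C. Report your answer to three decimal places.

H = 263/400 = 0.6575
FA = 83/400 = 0.2075
z(H) = 0.4056
z(FA) = -0.8151
c = −½·[z(H) + z(FA)] = −0.5 × (0.4056 + (-0.8151)) = 0.20475
c > 0: the observer has a conservative response bias.

C = 0.205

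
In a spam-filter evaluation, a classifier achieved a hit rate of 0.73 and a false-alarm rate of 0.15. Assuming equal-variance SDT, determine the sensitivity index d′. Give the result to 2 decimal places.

d′ = 1.65

Φ⁻¹(H) = 0.6128
Φ⁻¹(FA) = -1.0364
d' = z(H) − z(FA) = 0.6128 − (-1.0364) = 1.6492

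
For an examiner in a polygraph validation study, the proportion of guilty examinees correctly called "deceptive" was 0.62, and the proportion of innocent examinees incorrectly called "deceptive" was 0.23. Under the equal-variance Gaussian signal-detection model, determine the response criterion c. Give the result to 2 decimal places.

c = 0.22

z(H) = 0.305
z(FA) = -0.739
c = −½·[z(H) + z(FA)] = −0.5 × (0.305 + (-0.739)) = 0.217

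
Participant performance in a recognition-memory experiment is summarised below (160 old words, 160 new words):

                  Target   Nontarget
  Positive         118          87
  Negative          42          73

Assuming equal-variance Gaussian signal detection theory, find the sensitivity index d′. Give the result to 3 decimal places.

d′ = 0.526

H = 118/160 = 0.7375
FA = 87/160 = 0.5437
z(H) = z(0.7375) = 0.6357
z(FA) = z(0.5437) = 0.1098
d' = z(H) − z(FA) = 0.6357 − 0.1098 = 0.5259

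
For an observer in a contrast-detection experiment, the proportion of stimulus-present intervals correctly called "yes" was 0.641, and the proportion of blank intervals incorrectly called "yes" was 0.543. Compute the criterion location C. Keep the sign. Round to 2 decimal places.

C = -0.23

z(0.641) = 0.3611, z(0.543) = 0.1080
c = −½·[z(H) + z(FA)] = −0.5 × (0.3611 + 0.1080) = -0.23455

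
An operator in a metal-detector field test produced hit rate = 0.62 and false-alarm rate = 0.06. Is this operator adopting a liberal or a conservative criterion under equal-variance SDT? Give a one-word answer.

z(H) = 0.305, z(FA) = -1.555
c = −½·(z(H) + z(FA)) = 0.625
c > 0 → conservative criterion (biased toward responding “no”).

conservative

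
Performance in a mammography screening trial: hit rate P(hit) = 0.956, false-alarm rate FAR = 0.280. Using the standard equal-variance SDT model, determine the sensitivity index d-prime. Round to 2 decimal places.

z(H) = 1.7060
z(FA) = -0.5828
d' = z(H) − z(FA) = 1.7060 − (-0.5828) = 2.2888

d-prime = 2.29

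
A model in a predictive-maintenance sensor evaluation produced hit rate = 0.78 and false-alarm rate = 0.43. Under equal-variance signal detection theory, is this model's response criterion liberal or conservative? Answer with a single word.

z(H) = 0.772, z(FA) = -0.176
c = −½·(z(H) + z(FA)) = -0.298
c < 0 → liberal criterion (biased toward responding “yes”).

liberal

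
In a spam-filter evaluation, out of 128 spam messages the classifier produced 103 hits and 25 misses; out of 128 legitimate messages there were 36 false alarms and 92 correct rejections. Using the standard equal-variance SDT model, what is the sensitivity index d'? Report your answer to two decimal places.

H = 103/128 = 0.8047
FA = 36/128 = 0.2812
z(H) = z(0.8047) = 0.8585
z(FA) = z(0.2812) = -0.5793
d' = z(H) − z(FA) = 0.8585 − (-0.5793) = 1.4378

d' = 1.44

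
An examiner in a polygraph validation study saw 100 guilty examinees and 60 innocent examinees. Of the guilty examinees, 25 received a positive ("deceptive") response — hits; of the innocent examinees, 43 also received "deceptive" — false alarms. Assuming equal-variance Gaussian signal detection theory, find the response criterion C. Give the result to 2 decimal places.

C = 0.05

H = 25/100 = 0.2500
FA = 43/60 = 0.7167
Φ⁻¹(H) = Φ⁻¹(0.2500) = -0.6745
Φ⁻¹(FA) = Φ⁻¹(0.7167) = 0.5731
c = −½·[z(H) + z(FA)] = −0.5 × (-0.6745 + 0.5731) = 0.0507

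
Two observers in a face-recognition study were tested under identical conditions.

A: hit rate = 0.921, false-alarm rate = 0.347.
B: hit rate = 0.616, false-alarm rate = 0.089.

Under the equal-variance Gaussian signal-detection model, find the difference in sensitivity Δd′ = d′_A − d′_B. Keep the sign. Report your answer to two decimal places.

Δd′ = 0.16

A: z(0.921) = 1.412, z(0.347) = -0.393, d' = 1.805
B: z(0.616) = 0.295, z(0.089) = -1.347, d' = 1.642
Δd' = d'_A − d'_B = 1.805 − 1.642 = 0.163
A has the higher sensitivity.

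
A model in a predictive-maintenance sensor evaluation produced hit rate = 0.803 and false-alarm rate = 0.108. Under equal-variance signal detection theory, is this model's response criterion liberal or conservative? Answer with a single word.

conservative

z(H) = 0.852, z(FA) = -1.237
c = −½·(z(H) + z(FA)) = 0.1925
c > 0 → conservative criterion (biased toward responding “no”).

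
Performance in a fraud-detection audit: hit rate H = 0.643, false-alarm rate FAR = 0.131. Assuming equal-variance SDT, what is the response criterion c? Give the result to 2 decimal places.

Φ⁻¹(H) = 0.366
Φ⁻¹(FA) = -1.122
c = −½·[z(H) + z(FA)] = −0.5 × (0.366 + (-1.122)) = 0.378

c = 0.38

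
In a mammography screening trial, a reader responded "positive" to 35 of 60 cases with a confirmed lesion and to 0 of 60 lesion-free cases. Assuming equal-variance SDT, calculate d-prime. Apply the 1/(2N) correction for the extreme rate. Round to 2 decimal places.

The false-alarm rate is 0/60 = 0, so apply the 1/(2N) correction: FA → 1/(2·60) = 0.00833.
z(H) = z(0.58333) = 0.210
z(FA) = z(0.00833) = -2.394
d' = 0.210 − (-2.394) = 2.604

d-prime = 2.60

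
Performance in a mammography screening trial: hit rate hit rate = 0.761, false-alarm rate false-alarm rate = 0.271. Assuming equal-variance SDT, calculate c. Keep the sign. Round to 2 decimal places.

z(0.761) = 0.710, z(0.271) = -0.610
c = −½·[z(H) + z(FA)] = −0.5 × (0.710 + (-0.610)) = -0.050

c = -0.05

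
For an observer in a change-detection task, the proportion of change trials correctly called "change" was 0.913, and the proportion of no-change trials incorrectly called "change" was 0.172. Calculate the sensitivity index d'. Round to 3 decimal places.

z(H) = z(0.913) = 1.3595
z(FA) = z(0.172) = -0.9463
d' = z(H) − z(FA) = 1.3595 − (-0.9463) = 2.3058

d' = 2.306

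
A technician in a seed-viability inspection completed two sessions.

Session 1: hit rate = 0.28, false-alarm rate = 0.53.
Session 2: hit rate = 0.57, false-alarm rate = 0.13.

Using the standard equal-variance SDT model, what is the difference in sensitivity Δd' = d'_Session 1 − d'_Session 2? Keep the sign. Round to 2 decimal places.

Δd' = -1.96

Session 1: z(0.28) = -0.583, z(0.53) = 0.075, d' = -0.658
Session 2: z(0.57) = 0.176, z(0.13) = -1.126, d' = 1.302
Δd' = d'_Session 1 − d'_Session 2 = -0.658 − 1.302 = -1.960
Session 2 has the higher sensitivity.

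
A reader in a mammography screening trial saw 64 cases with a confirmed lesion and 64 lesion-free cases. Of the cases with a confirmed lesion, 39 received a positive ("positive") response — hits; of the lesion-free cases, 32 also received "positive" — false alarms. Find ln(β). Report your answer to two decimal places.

H = 39/64 = 0.6094
FA = 32/64 = 0.5000
z(0.6094) = 0.278, z(0.5000) = 0.000
ln β = −½·[z(H)² − z(FA)²] = −0.5 × (0.077 − 0.000) = -0.0385

ln β = -0.04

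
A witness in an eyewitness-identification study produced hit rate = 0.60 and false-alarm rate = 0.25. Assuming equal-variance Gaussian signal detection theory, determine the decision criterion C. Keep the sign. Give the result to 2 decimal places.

Φ⁻¹(H) = Φ⁻¹(0.60) = 0.253
Φ⁻¹(FA) = Φ⁻¹(0.25) = -0.674
c = −½·[z(H) + z(FA)] = −0.5 × (0.253 + (-0.674)) = 0.2105

C = 0.21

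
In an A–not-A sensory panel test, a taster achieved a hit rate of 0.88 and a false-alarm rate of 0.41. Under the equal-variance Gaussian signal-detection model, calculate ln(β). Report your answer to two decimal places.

z(H) = z(0.88) = 1.175
z(FA) = z(0.41) = -0.228
ln β = −½·[z(H)² − z(FA)²] = −0.5 × (1.381 − 0.052) = -0.6645

ln β = -0.66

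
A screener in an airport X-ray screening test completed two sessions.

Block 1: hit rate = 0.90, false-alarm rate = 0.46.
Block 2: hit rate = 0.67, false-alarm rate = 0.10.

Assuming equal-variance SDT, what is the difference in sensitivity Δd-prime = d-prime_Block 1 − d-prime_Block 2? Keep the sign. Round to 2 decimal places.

Block 1: z(0.90) = 1.282, z(0.46) = -0.100, d' = 1.382
Block 2: z(0.67) = 0.440, z(0.10) = -1.282, d' = 1.722
Δd' = d'_Block 1 − d'_Block 2 = 1.382 − 1.722 = -0.340
Block 2 has the higher sensitivity.

Δd-prime = -0.34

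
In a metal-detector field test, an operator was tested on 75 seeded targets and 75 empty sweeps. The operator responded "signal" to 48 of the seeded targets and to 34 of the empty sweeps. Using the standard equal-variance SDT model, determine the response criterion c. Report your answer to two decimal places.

H = 48/75 = 0.6400
FA = 34/75 = 0.4533
Φ⁻¹(H) = Φ⁻¹(0.6400) = 0.3585
Φ⁻¹(FA) = Φ⁻¹(0.4533) = -0.1173
c = −½·[z(H) + z(FA)] = −0.5 × (0.3585 + (-0.1173)) = -0.1206
c < 0: the operator has a liberal response bias.

c = -0.12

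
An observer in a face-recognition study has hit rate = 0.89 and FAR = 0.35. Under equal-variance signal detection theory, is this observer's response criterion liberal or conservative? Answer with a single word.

z(H) = 1.227, z(FA) = -0.385
c = −½·(z(H) + z(FA)) = -0.421
c < 0 → liberal criterion (biased toward responding “yes”).

liberal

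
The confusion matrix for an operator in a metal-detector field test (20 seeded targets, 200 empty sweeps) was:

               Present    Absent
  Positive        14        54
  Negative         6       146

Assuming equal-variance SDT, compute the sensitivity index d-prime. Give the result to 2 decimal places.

H = 14/20 = 0.7000
FA = 54/200 = 0.2700
z(H) = z(0.7000) = 0.524
z(FA) = z(0.2700) = -0.613
d' = z(H) − z(FA) = 0.524 − (-0.613) = 1.137

d-prime = 1.14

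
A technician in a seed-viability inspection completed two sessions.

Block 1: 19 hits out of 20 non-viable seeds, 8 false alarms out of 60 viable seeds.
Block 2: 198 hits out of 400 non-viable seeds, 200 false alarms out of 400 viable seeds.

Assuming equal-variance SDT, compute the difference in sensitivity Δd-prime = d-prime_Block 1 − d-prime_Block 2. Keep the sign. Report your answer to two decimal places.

Δd-prime = 2.77

Block 1: z(0.9500) = 1.645, z(0.1333) = -1.111, d' = 2.756
Block 2: z(0.4950) = -0.013, z(0.5000) = 0.000, d' = -0.013
Δd' = d'_Block 1 − d'_Block 2 = 2.756 − (-0.013) = 2.769
Block 1 has the higher sensitivity.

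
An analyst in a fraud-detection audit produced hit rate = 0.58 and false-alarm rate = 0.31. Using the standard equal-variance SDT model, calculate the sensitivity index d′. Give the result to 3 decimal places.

d′ = 0.698

z(H) = z(0.58) = 0.2019
z(FA) = z(0.31) = -0.4959
d' = z(H) − z(FA) = 0.2019 − (-0.4959) = 0.6978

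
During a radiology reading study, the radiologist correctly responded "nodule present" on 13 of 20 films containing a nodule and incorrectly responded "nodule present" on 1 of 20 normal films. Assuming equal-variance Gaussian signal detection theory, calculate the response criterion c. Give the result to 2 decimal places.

c = 0.63

H = 13/20 = 0.6500
FA = 1/20 = 0.0500
z(H) = z(0.6500) = 0.3853
z(FA) = z(0.0500) = -1.6449
c = −½·[z(H) + z(FA)] = −0.5 × (0.3853 + (-1.6449)) = 0.6298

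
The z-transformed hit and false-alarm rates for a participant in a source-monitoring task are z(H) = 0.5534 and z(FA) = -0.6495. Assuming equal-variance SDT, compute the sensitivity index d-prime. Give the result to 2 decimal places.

d' = z(H) − z(FA) = 0.5534 − (-0.6495) = 1.2029

d-prime = 1.20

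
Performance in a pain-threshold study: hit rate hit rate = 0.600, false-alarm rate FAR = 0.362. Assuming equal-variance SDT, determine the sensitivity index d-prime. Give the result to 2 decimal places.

d-prime = 0.61

z(H) = z(0.600) = 0.2533
z(FA) = z(0.362) = -0.3531
d' = z(H) − z(FA) = 0.2533 − (-0.3531) = 0.6064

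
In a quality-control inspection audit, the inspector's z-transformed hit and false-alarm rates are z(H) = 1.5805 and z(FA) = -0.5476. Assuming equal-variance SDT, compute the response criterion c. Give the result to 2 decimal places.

c = −½·[z(H) + z(FA)] = −½·(1.5805 + (-0.5476)) = -0.51645
c < 0: the inspector has a liberal response bias.

c = -0.52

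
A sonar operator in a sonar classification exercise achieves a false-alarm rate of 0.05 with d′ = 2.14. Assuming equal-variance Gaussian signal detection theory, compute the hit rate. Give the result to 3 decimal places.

z(false-alarm rate) = z(0.05) = -1.6449
z(H) = z(FA) + d' = -1.6449 + 2.14 = 0.4951
hit rate = Φ(0.4951) = 0.6897

hit rate = 0.690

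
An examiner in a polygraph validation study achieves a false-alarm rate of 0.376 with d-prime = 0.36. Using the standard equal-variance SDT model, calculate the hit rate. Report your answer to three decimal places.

hit rate = 0.518

z(false-alarm rate) = z(0.376) = -0.3160
z(H) = z(FA) + d' = -0.3160 + 0.36 = 0.0440
hit rate = Φ(0.0440) = 0.5175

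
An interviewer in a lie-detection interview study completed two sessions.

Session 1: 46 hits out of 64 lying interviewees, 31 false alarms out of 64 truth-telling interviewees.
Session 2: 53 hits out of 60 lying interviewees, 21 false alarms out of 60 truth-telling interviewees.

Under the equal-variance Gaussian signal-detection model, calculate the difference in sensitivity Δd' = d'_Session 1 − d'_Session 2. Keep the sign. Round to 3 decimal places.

Δd' = -0.959

Session 1: z(0.7188) = 0.5793, z(0.4844) = -0.0391, d' = 0.6184
Session 2: z(0.8833) = 1.1916, z(0.3500) = -0.3853, d' = 1.5769
Δd' = d'_Session 1 − d'_Session 2 = 0.6184 − 1.5769 = -0.9585
Session 2 has the higher sensitivity.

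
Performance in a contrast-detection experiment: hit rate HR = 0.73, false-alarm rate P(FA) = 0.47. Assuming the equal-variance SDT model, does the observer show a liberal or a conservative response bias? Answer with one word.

z(H) = 0.613, z(FA) = -0.075
c = −½·(z(H) + z(FA)) = -0.269
c < 0 → liberal criterion (biased toward responding “yes”).

liberal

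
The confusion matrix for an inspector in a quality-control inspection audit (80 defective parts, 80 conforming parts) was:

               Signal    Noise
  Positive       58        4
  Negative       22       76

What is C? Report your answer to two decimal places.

H = 58/80 = 0.7250
FA = 4/80 = 0.0500
Φ⁻¹(H) = Φ⁻¹(0.7250) = 0.5978
Φ⁻¹(FA) = Φ⁻¹(0.0500) = -1.6449
c = −½·[z(H) + z(FA)] = −0.5 × (0.5978 + (-1.6449)) = 0.52355

C = 0.52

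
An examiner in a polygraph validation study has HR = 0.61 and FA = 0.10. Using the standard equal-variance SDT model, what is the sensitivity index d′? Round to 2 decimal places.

Φ⁻¹(H) = Φ⁻¹(0.61) = 0.279
Φ⁻¹(FA) = Φ⁻¹(0.10) = -1.282
d' = z(H) − z(FA) = 0.279 − (-1.282) = 1.561

d′ = 1.56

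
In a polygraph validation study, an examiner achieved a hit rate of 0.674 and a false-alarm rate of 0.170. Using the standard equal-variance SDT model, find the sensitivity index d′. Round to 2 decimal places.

z(0.674) = 0.4510, z(0.170) = -0.9542
d' = z(H) − z(FA) = 0.4510 − (-0.9542) = 1.4052

d′ = 1.41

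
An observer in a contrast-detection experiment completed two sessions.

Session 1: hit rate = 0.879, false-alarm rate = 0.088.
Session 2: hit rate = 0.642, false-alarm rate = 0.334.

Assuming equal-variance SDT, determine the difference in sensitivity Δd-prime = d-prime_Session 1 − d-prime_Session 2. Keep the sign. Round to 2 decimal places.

Session 1: z(0.879) = 1.170, z(0.088) = -1.353, d' = 2.523
Session 2: z(0.642) = 0.364, z(0.334) = -0.429, d' = 0.793
Δd' = d'_Session 1 − d'_Session 2 = 2.523 − 0.793 = 1.730
Session 1 has the higher sensitivity.

Δd-prime = 1.73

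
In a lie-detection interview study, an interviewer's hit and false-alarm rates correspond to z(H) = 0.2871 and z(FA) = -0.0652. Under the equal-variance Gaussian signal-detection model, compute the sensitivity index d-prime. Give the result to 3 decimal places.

d' = z(H) − z(FA) = 0.2871 − (-0.0652) = 0.3523

d-prime = 0.352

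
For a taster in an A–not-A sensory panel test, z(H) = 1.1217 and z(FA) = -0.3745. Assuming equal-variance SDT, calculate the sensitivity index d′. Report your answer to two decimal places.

d′ = 1.50

d' = z(H) − z(FA) = 1.1217 − (-0.3745) = 1.4962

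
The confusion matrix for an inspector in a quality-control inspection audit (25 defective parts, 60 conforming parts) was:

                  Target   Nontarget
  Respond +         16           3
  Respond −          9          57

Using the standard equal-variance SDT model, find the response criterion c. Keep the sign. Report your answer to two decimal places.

c = 0.64

H = 16/25 = 0.6400
FA = 3/60 = 0.0500
z(0.6400) = 0.3585, z(0.0500) = -1.6449
c = −½·[z(H) + z(FA)] = −0.5 × (0.3585 + (-1.6449)) = 0.6432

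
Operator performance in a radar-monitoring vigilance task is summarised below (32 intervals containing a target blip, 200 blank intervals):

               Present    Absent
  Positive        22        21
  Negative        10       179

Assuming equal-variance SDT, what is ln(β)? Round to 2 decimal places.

ln β = 0.67

H = 22/32 = 0.6875
FA = 21/200 = 0.1050
Φ⁻¹(0.6875) = 0.489, Φ⁻¹(0.1050) = -1.254
ln β = −½·[z(H)² − z(FA)²] = −0.5 × (0.239 − 1.573) = 0.667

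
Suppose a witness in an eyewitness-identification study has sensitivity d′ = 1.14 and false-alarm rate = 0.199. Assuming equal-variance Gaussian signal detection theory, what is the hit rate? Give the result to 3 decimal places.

hit rate = 0.616

z(false-alarm rate) = z(0.199) = -0.8452
z(H) = z(FA) + d' = -0.8452 + 1.14 = 0.2948
hit rate = Φ(0.2948) = 0.6159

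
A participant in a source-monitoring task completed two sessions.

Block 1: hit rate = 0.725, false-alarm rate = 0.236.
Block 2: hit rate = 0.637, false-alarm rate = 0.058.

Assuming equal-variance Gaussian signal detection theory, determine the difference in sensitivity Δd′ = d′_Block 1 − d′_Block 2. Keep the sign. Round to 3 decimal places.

Block 1: z(0.725) = 0.5978, z(0.236) = -0.7192, d' = 1.3170
Block 2: z(0.637) = 0.3505, z(0.058) = -1.5718, d' = 1.9223
Δd' = d'_Block 1 − d'_Block 2 = 1.3170 − 1.9223 = -0.6053
Block 2 has the higher sensitivity.

Δd′ = -0.605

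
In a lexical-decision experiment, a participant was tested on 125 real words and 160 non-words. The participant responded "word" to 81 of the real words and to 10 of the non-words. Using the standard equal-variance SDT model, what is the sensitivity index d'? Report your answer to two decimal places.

H = 81/125 = 0.6480
FA = 10/160 = 0.0625
z(H) = z(0.6480) = 0.380
z(FA) = z(0.0625) = -1.534
d' = z(H) − z(FA) = 0.380 − (-1.534) = 1.914

d' = 1.91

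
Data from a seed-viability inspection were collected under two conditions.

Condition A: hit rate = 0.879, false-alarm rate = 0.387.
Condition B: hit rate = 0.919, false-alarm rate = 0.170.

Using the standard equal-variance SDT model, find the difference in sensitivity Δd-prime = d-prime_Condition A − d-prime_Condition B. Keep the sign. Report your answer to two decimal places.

Δd-prime = -0.90

Condition A: z(0.879) = 1.170, z(0.387) = -0.287, d' = 1.457
Condition B: z(0.919) = 1.398, z(0.170) = -0.954, d' = 2.352
Δd' = d'_Condition A − d'_Condition B = 1.457 − 2.352 = -0.895
Condition B has the higher sensitivity.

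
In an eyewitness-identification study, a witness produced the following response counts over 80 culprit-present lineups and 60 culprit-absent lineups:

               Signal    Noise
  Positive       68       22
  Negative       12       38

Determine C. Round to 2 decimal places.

C = -0.35

H = 68/80 = 0.8500
FA = 22/60 = 0.3667
Φ⁻¹(H) = Φ⁻¹(0.8500) = 1.036
Φ⁻¹(FA) = Φ⁻¹(0.3667) = -0.341
c = −½·[z(H) + z(FA)] = −0.5 × (1.036 + (-0.341)) = -0.3475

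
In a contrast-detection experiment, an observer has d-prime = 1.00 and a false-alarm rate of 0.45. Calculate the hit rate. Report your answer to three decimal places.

hit rate = 0.809

z(false-alarm rate) = z(0.45) = -0.1257
z(H) = z(FA) + d' = -0.1257 + 1.00 = 0.8743
hit rate = Φ(0.8743) = 0.8090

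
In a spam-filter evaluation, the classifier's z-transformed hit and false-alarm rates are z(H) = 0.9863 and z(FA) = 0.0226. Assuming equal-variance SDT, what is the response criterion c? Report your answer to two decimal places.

c = -0.50

c = −½·[z(H) + z(FA)] = −½·(0.9863 + 0.0226) = -0.50445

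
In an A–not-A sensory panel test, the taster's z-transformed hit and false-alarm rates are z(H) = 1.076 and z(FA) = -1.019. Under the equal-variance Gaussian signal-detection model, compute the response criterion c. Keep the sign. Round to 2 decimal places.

c = -0.03

c = −½·[z(H) + z(FA)] = −½·(1.076 + (-1.019)) = -0.0285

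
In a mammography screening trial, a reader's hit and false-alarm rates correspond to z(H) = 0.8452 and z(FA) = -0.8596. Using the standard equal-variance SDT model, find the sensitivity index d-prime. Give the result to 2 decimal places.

d' = z(H) − z(FA) = 0.8452 − (-0.8596) = 1.7048

d-prime = 1.70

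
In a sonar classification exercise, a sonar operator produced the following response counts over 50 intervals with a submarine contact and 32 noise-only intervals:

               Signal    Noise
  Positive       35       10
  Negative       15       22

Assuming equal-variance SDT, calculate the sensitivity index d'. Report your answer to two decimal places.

d' = 1.01

H = 35/50 = 0.7000
FA = 10/32 = 0.3125
z(H) = z(0.7000) = 0.5244
z(FA) = z(0.3125) = -0.4888
d' = z(H) − z(FA) = 0.5244 − (-0.4888) = 1.0132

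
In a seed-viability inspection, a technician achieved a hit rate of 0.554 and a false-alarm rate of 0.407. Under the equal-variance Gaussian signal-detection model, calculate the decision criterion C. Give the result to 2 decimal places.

z(0.554) = 0.136, z(0.407) = -0.235
c = −½·[z(H) + z(FA)] = −0.5 × (0.136 + (-0.235)) = 0.0495
c > 0: the technician has a conservative response bias.

C = 0.05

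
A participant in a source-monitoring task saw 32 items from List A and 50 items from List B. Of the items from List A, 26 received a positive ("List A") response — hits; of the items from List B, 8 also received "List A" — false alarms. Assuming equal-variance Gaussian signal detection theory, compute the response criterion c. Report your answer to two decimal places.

c = 0.05

H = 26/32 = 0.8125
FA = 8/50 = 0.1600
z(H) = z(0.8125) = 0.887
z(FA) = z(0.1600) = -0.994
c = −½·[z(H) + z(FA)] = −0.5 × (0.887 + (-0.994)) = 0.0535
c > 0: the participant has a conservative response bias.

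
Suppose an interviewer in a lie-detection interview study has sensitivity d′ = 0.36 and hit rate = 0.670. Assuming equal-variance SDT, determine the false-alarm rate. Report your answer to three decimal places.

false-alarm rate = 0.532

z(hit rate) = z(0.670) = 0.4399
z(FA) = z(H) − d' = 0.4399 − 0.36 = 0.0799
false-alarm rate = Φ(0.0799) = 0.5318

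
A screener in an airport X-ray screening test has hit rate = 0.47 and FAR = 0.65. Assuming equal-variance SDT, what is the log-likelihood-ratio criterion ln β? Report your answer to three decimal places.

Φ⁻¹(H) = Φ⁻¹(0.47) = -0.0753
Φ⁻¹(FA) = Φ⁻¹(0.65) = 0.3853
ln β = −½·[z(H)² − z(FA)²] = −0.5 × (0.0057 − 0.1485) = 0.0714

ln β = 0.071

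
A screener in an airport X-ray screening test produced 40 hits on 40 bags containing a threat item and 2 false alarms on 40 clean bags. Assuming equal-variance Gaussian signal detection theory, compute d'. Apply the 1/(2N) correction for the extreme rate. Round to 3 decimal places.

d' = 3.886

The hit rate is 40/40 = 1, so apply the 1/(2N) correction: H → 1 − 1/(2·40) = 0.98750.
z(H) = z(0.98750) = 2.2414
z(FA) = z(0.05000) = -1.6449
d' = 2.2414 − (-1.6449) = 3.8863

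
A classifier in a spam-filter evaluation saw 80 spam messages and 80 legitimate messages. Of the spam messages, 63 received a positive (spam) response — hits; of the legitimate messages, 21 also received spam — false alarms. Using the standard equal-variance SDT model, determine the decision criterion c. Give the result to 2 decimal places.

H = 63/80 = 0.7875
FA = 21/80 = 0.2625
z(H) = z(0.7875) = 0.7978
z(FA) = z(0.2625) = -0.6357
c = −½·[z(H) + z(FA)] = −0.5 × (0.7978 + (-0.6357)) = -0.08105

c = -0.08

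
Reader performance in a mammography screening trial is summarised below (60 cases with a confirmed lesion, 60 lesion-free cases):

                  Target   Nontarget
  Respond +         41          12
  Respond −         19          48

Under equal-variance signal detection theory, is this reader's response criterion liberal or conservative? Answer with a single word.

conservative

z(H) = 0.477, z(FA) = -0.842
c = −½·(z(H) + z(FA)) = 0.1825
c > 0 → conservative criterion (biased toward responding “no”).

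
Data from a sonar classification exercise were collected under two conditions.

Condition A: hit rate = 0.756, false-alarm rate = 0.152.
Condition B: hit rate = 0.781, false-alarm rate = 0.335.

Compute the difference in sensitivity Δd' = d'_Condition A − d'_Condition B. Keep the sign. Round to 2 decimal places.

Condition A: z(0.756) = 0.693, z(0.152) = -1.028, d' = 1.721
Condition B: z(0.781) = 0.776, z(0.335) = -0.426, d' = 1.202
Δd' = d'_Condition A − d'_Condition B = 1.721 − 1.202 = 0.519
Condition A has the higher sensitivity.

Δd' = 0.52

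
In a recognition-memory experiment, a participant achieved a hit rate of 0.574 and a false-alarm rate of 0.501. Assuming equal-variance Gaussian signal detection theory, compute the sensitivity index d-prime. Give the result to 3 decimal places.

d-prime = 0.184

z(0.574) = 0.1866, z(0.501) = 0.0025
d' = z(H) − z(FA) = 0.1866 − 0.0025 = 0.1841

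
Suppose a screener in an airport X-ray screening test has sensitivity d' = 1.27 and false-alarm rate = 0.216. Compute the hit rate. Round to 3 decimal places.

hit rate = 0.686

z(false-alarm rate) = z(0.216) = -0.7858
z(H) = z(FA) + d' = -0.7858 + 1.27 = 0.4842
hit rate = Φ(0.4842) = 0.6859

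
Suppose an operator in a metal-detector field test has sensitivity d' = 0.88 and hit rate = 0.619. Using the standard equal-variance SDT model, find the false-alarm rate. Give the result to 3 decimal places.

false-alarm rate = 0.282

z(hit rate) = z(0.619) = 0.3029
z(FA) = z(H) − d' = 0.3029 − 0.88 = -0.5771
false-alarm rate = Φ(-0.5771) = 0.2819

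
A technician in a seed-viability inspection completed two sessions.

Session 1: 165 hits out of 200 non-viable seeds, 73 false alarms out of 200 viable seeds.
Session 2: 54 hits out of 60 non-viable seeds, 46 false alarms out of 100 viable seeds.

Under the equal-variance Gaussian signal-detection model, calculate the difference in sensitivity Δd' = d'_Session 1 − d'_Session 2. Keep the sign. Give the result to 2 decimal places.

Session 1: z(0.8250) = 0.935, z(0.3650) = -0.345, d' = 1.280
Session 2: z(0.9000) = 1.282, z(0.4600) = -0.100, d' = 1.382
Δd' = d'_Session 1 − d'_Session 2 = 1.280 − 1.382 = -0.102
Session 2 has the higher sensitivity.

Δd' = -0.10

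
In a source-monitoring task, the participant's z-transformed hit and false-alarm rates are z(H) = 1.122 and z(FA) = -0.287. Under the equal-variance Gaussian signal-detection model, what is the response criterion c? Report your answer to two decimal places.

c = -0.42

c = −½·[z(H) + z(FA)] = −½·(1.122 + (-0.287)) = -0.4175
c < 0: the participant has a liberal response bias.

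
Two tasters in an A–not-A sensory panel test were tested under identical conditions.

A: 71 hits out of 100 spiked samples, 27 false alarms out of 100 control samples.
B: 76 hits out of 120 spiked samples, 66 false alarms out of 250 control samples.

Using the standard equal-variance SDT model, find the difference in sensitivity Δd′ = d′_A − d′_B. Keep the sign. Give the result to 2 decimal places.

A: z(0.7100) = 0.553, z(0.2700) = -0.613, d' = 1.166
B: z(0.6333) = 0.341, z(0.2640) = -0.631, d' = 0.972
Δd' = d'_A − d'_B = 1.166 − 0.972 = 0.194
A has the higher sensitivity.

Δd′ = 0.19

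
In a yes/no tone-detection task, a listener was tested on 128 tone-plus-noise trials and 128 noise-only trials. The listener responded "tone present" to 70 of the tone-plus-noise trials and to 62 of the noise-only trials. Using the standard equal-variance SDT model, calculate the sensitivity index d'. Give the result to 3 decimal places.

d' = 0.157

H = 70/128 = 0.5469
FA = 62/128 = 0.4844
Φ⁻¹(H) = 0.1178
Φ⁻¹(FA) = -0.0391
d' = z(H) − z(FA) = 0.1178 − (-0.0391) = 0.1569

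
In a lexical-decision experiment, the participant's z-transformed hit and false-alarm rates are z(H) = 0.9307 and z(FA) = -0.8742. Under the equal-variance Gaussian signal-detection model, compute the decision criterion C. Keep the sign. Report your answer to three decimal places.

C = -0.028

c = −½·[z(H) + z(FA)] = −½·(0.9307 + (-0.8742)) = -0.02825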